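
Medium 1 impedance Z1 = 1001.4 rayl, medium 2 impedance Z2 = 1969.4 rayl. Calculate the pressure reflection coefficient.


Given values:
  Z1 = 1001.4 rayl, Z2 = 1969.4 rayl
Formula: R = (Z2 - Z1) / (Z2 + Z1)
Numerator: Z2 - Z1 = 1969.4 - 1001.4 = 968.0
Denominator: Z2 + Z1 = 1969.4 + 1001.4 = 2970.8
R = 968.0 / 2970.8 = 0.3258

0.3258


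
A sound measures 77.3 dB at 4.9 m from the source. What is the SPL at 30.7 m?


Given values:
  SPL1 = 77.3 dB, r1 = 4.9 m, r2 = 30.7 m
Formula: SPL2 = SPL1 - 20 * log10(r2 / r1)
Compute ratio: r2 / r1 = 30.7 / 4.9 = 6.2653
Compute log10: log10(6.2653) = 0.796942
Compute drop: 20 * 0.796942 = 15.9388
SPL2 = 77.3 - 15.9388 = 61.36

61.36 dB


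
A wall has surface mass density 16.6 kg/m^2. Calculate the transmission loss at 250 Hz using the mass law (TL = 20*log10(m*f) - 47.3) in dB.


Given values:
  m = 16.6 kg/m^2, f = 250 Hz
Formula: TL = 20 * log10(m * f) - 47.3
Compute m * f = 16.6 * 250 = 4150.0
Compute log10(4150.0) = 3.618048
Compute 20 * 3.618048 = 72.361
TL = 72.361 - 47.3 = 25.06

25.06 dB


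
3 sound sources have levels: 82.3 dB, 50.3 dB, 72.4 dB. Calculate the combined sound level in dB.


Formula: L_total = 10 * log10( sum(10^(Li/10)) )
  Source 1: 10^(82.3/10) = 169824365.2462
  Source 2: 10^(50.3/10) = 107151.9305
  Source 3: 10^(72.4/10) = 17378008.2875
Sum of linear values = 187309525.4642
L_total = 10 * log10(187309525.4642) = 82.73

82.73 dB


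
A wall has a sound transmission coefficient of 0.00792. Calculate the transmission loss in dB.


Given values:
  tau = 0.00792
Formula: TL = 10 * log10(1 / tau)
Compute 1 / tau = 1 / 0.00792 = 126.2626
Compute log10(126.2626) = 2.101275
TL = 10 * 2.101275 = 21.01

21.01 dB


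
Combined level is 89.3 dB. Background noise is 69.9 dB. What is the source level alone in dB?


Given values:
  L_total = 89.3 dB, L_bg = 69.9 dB
Formula: L_source = 10 * log10(10^(L_total/10) - 10^(L_bg/10))
Convert to linear:
  10^(89.3/10) = 851138038.2024
  10^(69.9/10) = 9772372.2096
Difference: 851138038.2024 - 9772372.2096 = 841365665.9928
L_source = 10 * log10(841365665.9928) = 89.25

89.25 dB


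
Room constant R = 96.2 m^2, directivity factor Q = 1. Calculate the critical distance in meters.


Given values:
  R = 96.2 m^2, Q = 1
Formula: d_c = 0.141 * sqrt(Q * R)
Compute Q * R = 1 * 96.2 = 96.2
Compute sqrt(96.2) = 9.8082
d_c = 0.141 * 9.8082 = 1.383

1.383 m


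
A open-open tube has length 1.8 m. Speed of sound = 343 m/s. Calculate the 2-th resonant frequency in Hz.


Given values:
  Tube type: open-open, L = 1.8 m, c = 343 m/s, n = 2
Formula: f_n = n * c / (2 * L)
Compute 2 * L = 2 * 1.8 = 3.6
f = 2 * 343 / 3.6
f = 190.56

190.56 Hz


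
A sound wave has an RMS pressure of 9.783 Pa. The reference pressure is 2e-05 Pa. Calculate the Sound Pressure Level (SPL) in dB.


Given values:
  p = 9.783 Pa
  p_ref = 2e-05 Pa
Formula: SPL = 20 * log10(p / p_ref)
Compute ratio: p / p_ref = 9.783 / 2e-05 = 489150
Compute log10: log10(489150) = 5.689442
Multiply: SPL = 20 * 5.689442 = 113.79

113.79 dB


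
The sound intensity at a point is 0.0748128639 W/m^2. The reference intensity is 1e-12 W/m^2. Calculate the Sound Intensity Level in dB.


Given values:
  I = 0.0748128639 W/m^2
  I_ref = 1e-12 W/m^2
Formula: SIL = 10 * log10(I / I_ref)
Compute ratio: I / I_ref = 74812863900
Compute log10: log10(74812863900) = 10.873976
Multiply: SIL = 10 * 10.873976 = 108.74

108.74 dB


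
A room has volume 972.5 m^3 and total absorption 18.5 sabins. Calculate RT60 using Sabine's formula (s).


Given values:
  V = 972.5 m^3
  A = 18.5 sabins
Formula: RT60 = 0.161 * V / A
Numerator: 0.161 * 972.5 = 156.5725
RT60 = 156.5725 / 18.5 = 8.463

8.463 s


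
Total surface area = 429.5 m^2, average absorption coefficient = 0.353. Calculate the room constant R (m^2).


Given values:
  S = 429.5 m^2, alpha = 0.353
Formula: R = S * alpha / (1 - alpha)
Numerator: 429.5 * 0.353 = 151.6135
Denominator: 1 - 0.353 = 0.647
R = 151.6135 / 0.647 = 234.33

234.33 m^2


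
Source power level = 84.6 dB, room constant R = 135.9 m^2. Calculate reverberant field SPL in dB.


Given values:
  Lw = 84.6 dB, R = 135.9 m^2
Formula: SPL = Lw + 10 * log10(4 / R)
Compute 4 / R = 4 / 135.9 = 0.029433
Compute 10 * log10(0.029433) = -15.3117
SPL = 84.6 + (-15.3117) = 69.29

69.29 dB


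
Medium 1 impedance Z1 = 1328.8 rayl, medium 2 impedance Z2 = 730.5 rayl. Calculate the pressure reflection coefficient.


Given values:
  Z1 = 1328.8 rayl, Z2 = 730.5 rayl
Formula: R = (Z2 - Z1) / (Z2 + Z1)
Numerator: Z2 - Z1 = 730.5 - 1328.8 = -598.3
Denominator: Z2 + Z1 = 730.5 + 1328.8 = 2059.3
R = -598.3 / 2059.3 = -0.2905

-0.2905


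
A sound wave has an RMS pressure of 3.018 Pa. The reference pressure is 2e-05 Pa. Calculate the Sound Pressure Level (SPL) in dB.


Given values:
  p = 3.018 Pa
  p_ref = 2e-05 Pa
Formula: SPL = 20 * log10(p / p_ref)
Compute ratio: p / p_ref = 3.018 / 2e-05 = 150900
Compute log10: log10(150900) = 5.178689
Multiply: SPL = 20 * 5.178689 = 103.57

103.57 dB


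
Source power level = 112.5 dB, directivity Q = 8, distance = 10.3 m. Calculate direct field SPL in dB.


Given values:
  Lw = 112.5 dB, Q = 8, r = 10.3 m
Formula: SPL = Lw + 10 * log10(Q / (4 * pi * r^2))
Compute 4 * pi * r^2 = 4 * pi * 10.3^2 = 1333.1663
Compute Q / denom = 8 / 1333.1663 = 0.00600075
Compute 10 * log10(0.00600075) = -22.2179
SPL = 112.5 + (-22.2179) = 90.28

90.28 dB


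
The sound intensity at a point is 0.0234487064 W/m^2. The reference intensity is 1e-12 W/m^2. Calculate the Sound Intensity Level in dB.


Given values:
  I = 0.0234487064 W/m^2
  I_ref = 1e-12 W/m^2
Formula: SIL = 10 * log10(I / I_ref)
Compute ratio: I / I_ref = 23448706400
Compute log10: log10(23448706400) = 10.370119
Multiply: SIL = 10 * 10.370119 = 103.7

103.7 dB


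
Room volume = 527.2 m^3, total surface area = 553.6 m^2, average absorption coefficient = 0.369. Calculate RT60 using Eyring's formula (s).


Given values:
  V = 527.2 m^3, S = 553.6 m^2, alpha = 0.369
Formula: RT60 = 0.161 * V / (-S * ln(1 - alpha))
Compute ln(1 - 0.369) = ln(0.631) = -0.460449
Denominator: -553.6 * -0.460449 = 254.9046
Numerator: 0.161 * 527.2 = 84.8792
RT60 = 84.8792 / 254.9046 = 0.333

0.333 s


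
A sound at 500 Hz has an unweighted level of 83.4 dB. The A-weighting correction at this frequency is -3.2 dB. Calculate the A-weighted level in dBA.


Given values:
  SPL = 83.4 dB
  A-weighting at 500 Hz = -3.2 dB
Formula: L_A = SPL + A_weight
L_A = 83.4 + (-3.2)
L_A = 80.2

80.2 dBA


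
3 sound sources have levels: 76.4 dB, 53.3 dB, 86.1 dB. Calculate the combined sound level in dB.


Formula: L_total = 10 * log10( sum(10^(Li/10)) )
  Source 1: 10^(76.4/10) = 43651583.224
  Source 2: 10^(53.3/10) = 213796.209
  Source 3: 10^(86.1/10) = 407380277.8041
Sum of linear values = 451245657.2371
L_total = 10 * log10(451245657.2371) = 86.54

86.54 dB


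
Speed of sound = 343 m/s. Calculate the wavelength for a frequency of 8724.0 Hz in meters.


Given values:
  c = 343 m/s, f = 8724.0 Hz
Formula: lambda = c / f
lambda = 343 / 8724.0
lambda = 0.0393

0.0393 m


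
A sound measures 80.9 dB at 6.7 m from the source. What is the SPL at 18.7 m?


Given values:
  SPL1 = 80.9 dB, r1 = 6.7 m, r2 = 18.7 m
Formula: SPL2 = SPL1 - 20 * log10(r2 / r1)
Compute ratio: r2 / r1 = 18.7 / 6.7 = 2.791
Compute log10: log10(2.791) = 0.44576
Compute drop: 20 * 0.44576 = 8.9152
SPL2 = 80.9 - 8.9152 = 71.98

71.98 dB


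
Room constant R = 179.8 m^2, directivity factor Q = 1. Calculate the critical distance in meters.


Given values:
  R = 179.8 m^2, Q = 1
Formula: d_c = 0.141 * sqrt(Q * R)
Compute Q * R = 1 * 179.8 = 179.8
Compute sqrt(179.8) = 13.409
d_c = 0.141 * 13.409 = 1.891

1.891 m


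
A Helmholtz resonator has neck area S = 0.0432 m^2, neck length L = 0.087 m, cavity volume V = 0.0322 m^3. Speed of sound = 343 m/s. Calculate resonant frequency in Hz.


Given values:
  S = 0.0432 m^2, L = 0.087 m, V = 0.0322 m^3, c = 343 m/s
Formula: f = (c / (2*pi)) * sqrt(S / (V * L))
Compute V * L = 0.0322 * 0.087 = 0.0028014
Compute S / (V * L) = 0.0432 / 0.0028014 = 15.4209
Compute sqrt(15.4209) = 3.926945
Compute c / (2*pi) = 343 / 6.283185 = 54.590148
f = 54.590148 * 3.926945 = 214.37

214.37 Hz


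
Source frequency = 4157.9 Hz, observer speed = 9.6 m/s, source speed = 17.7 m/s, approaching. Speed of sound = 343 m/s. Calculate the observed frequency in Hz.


Given values:
  f_s = 4157.9 Hz, v_o = 9.6 m/s, v_s = 17.7 m/s
  Direction: approaching
Formula: f_o = f_s * (c + v_o) / (c - v_s)
Numerator: c + v_o = 343 + 9.6 = 352.6
Denominator: c - v_s = 343 - 17.7 = 325.3
f_o = 4157.9 * 352.6 / 325.3 = 4506.84

4506.84 Hz


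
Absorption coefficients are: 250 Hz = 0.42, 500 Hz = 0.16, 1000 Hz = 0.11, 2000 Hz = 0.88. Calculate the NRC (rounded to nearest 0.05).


Given values:
  a_250 = 0.42, a_500 = 0.16
  a_1000 = 0.11, a_2000 = 0.88
Formula: NRC = (a250 + a500 + a1000 + a2000) / 4
Sum = 0.42 + 0.16 + 0.11 + 0.88 = 1.57
NRC = 1.57 / 4 = 0.3925
Rounded to nearest 0.05: 0.4

0.4


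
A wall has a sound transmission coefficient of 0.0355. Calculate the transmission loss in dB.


Given values:
  tau = 0.0355
Formula: TL = 10 * log10(1 / tau)
Compute 1 / tau = 1 / 0.0355 = 28.169
Compute log10(28.169) = 1.449771
TL = 10 * 1.449771 = 14.5

14.5 dB


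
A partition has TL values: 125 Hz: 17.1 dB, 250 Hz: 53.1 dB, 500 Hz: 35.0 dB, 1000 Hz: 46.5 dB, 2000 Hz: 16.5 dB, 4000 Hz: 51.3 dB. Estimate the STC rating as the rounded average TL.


Given TL values at each frequency:
  125 Hz: 17.1 dB
  250 Hz: 53.1 dB
  500 Hz: 35.0 dB
  1000 Hz: 46.5 dB
  2000 Hz: 16.5 dB
  4000 Hz: 51.3 dB
Formula: STC ~ round(average of TL values)
Sum = 17.1 + 53.1 + 35.0 + 46.5 + 16.5 + 51.3 = 219.5
Average = 219.5 / 6 = 36.58
Rounded: 37

37


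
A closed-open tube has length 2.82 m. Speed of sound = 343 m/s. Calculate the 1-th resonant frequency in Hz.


Given values:
  Tube type: closed-open, L = 2.82 m, c = 343 m/s, n = 1
Formula: f_n = (2n - 1) * c / (4 * L)
Compute 2n - 1 = 2*1 - 1 = 1
Compute 4 * L = 4 * 2.82 = 11.28
f = 1 * 343 / 11.28
f = 30.41

30.41 Hz


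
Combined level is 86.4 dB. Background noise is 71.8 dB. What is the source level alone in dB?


Given values:
  L_total = 86.4 dB, L_bg = 71.8 dB
Formula: L_source = 10 * log10(10^(L_total/10) - 10^(L_bg/10))
Convert to linear:
  10^(86.4/10) = 436515832.2402
  10^(71.8/10) = 15135612.4844
Difference: 436515832.2402 - 15135612.4844 = 421380219.7558
L_source = 10 * log10(421380219.7558) = 86.25

86.25 dB


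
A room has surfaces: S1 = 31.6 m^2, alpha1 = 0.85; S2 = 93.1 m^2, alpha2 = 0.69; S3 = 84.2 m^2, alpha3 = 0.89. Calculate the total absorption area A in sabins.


Given surfaces:
  Surface 1: 31.6 * 0.85 = 26.86
  Surface 2: 93.1 * 0.69 = 64.239
  Surface 3: 84.2 * 0.89 = 74.938
Formula: A = sum(Si * alpha_i)
A = 26.86 + 64.239 + 74.938
A = 166.04

166.04 sabins


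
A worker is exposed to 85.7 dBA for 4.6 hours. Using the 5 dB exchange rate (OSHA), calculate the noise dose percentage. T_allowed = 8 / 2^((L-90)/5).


Given values:
  L = 85.7 dBA, T = 4.6 hours
Formula: T_allowed = 8 / 2^((L - 90) / 5)
Compute exponent: (85.7 - 90) / 5 = -0.86
Compute 2^(-0.86) = 0.550953
T_allowed = 8 / 0.550953 = 14.520295 hours
Dose = (T / T_allowed) * 100
Dose = (4.6 / 14.520295) * 100 = 31.68

31.68 %


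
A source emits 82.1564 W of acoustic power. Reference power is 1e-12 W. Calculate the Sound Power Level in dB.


Given values:
  W = 82.1564 W
  W_ref = 1e-12 W
Formula: SWL = 10 * log10(W / W_ref)
Compute ratio: W / W_ref = 82156400000000
Compute log10: log10(82156400000000) = 13.914641
Multiply: SWL = 10 * 13.914641 = 139.15

139.15 dB


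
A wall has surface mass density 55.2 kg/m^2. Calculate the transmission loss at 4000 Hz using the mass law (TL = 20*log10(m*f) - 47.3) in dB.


Given values:
  m = 55.2 kg/m^2, f = 4000 Hz
Formula: TL = 20 * log10(m * f) - 47.3
Compute m * f = 55.2 * 4000 = 220800.0
Compute log10(220800.0) = 5.343999
Compute 20 * 5.343999 = 106.88
TL = 106.88 - 47.3 = 59.58

59.58 dB


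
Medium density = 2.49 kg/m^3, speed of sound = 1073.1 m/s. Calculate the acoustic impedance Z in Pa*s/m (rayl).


Given values:
  rho = 2.49 kg/m^3
  c = 1073.1 m/s
Formula: Z = rho * c
Z = 2.49 * 1073.1
Z = 2672.02

2672.02 rayl


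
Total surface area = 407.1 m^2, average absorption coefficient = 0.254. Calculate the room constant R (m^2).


Given values:
  S = 407.1 m^2, alpha = 0.254
Formula: R = S * alpha / (1 - alpha)
Numerator: 407.1 * 0.254 = 103.4034
Denominator: 1 - 0.254 = 0.746
R = 103.4034 / 0.746 = 138.61

138.61 m^2


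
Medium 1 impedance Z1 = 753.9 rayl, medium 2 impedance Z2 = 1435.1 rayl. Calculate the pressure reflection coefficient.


Given values:
  Z1 = 753.9 rayl, Z2 = 1435.1 rayl
Formula: R = (Z2 - Z1) / (Z2 + Z1)
Numerator: Z2 - Z1 = 1435.1 - 753.9 = 681.2
Denominator: Z2 + Z1 = 1435.1 + 753.9 = 2189.0
R = 681.2 / 2189.0 = 0.3112

0.3112


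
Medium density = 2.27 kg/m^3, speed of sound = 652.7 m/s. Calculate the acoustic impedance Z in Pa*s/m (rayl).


Given values:
  rho = 2.27 kg/m^3
  c = 652.7 m/s
Formula: Z = rho * c
Z = 2.27 * 652.7
Z = 1481.63

1481.63 rayl


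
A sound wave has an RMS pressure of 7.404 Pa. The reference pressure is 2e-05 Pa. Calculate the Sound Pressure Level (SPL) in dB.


Given values:
  p = 7.404 Pa
  p_ref = 2e-05 Pa
Formula: SPL = 20 * log10(p / p_ref)
Compute ratio: p / p_ref = 7.404 / 2e-05 = 370200
Compute log10: log10(370200) = 5.568436
Multiply: SPL = 20 * 5.568436 = 111.37

111.37 dB


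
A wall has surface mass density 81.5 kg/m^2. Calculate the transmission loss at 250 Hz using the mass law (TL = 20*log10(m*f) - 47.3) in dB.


Given values:
  m = 81.5 kg/m^2, f = 250 Hz
Formula: TL = 20 * log10(m * f) - 47.3
Compute m * f = 81.5 * 250 = 20375.0
Compute log10(20375.0) = 4.309098
Compute 20 * 4.309098 = 86.182
TL = 86.182 - 47.3 = 38.88

38.88 dB


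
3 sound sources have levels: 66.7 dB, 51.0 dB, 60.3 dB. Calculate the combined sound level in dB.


Formula: L_total = 10 * log10( sum(10^(Li/10)) )
  Source 1: 10^(66.7/10) = 4677351.4129
  Source 2: 10^(51.0/10) = 125892.5412
  Source 3: 10^(60.3/10) = 1071519.3052
Sum of linear values = 5874763.2593
L_total = 10 * log10(5874763.2593) = 67.69

67.69 dB


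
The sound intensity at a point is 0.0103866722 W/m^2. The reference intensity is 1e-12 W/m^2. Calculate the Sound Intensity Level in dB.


Given values:
  I = 0.0103866722 W/m^2
  I_ref = 1e-12 W/m^2
Formula: SIL = 10 * log10(I / I_ref)
Compute ratio: I / I_ref = 10386672200
Compute log10: log10(10386672200) = 10.016476
Multiply: SIL = 10 * 10.016476 = 100.16

100.16 dB


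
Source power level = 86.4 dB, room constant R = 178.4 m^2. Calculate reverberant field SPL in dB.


Given values:
  Lw = 86.4 dB, R = 178.4 m^2
Formula: SPL = Lw + 10 * log10(4 / R)
Compute 4 / R = 4 / 178.4 = 0.022422
Compute 10 * log10(0.022422) = -16.4933
SPL = 86.4 + (-16.4933) = 69.91

69.91 dB


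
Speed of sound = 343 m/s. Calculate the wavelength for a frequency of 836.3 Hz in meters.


Given values:
  c = 343 m/s, f = 836.3 Hz
Formula: lambda = c / f
lambda = 343 / 836.3
lambda = 0.4101

0.4101 m


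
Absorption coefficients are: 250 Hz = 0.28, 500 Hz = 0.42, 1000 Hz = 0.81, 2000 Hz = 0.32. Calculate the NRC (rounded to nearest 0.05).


Given values:
  a_250 = 0.28, a_500 = 0.42
  a_1000 = 0.81, a_2000 = 0.32
Formula: NRC = (a250 + a500 + a1000 + a2000) / 4
Sum = 0.28 + 0.42 + 0.81 + 0.32 = 1.83
NRC = 1.83 / 4 = 0.4575
Rounded to nearest 0.05: 0.45

0.45


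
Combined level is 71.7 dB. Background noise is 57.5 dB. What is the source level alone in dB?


Given values:
  L_total = 71.7 dB, L_bg = 57.5 dB
Formula: L_source = 10 * log10(10^(L_total/10) - 10^(L_bg/10))
Convert to linear:
  10^(71.7/10) = 14791083.8817
  10^(57.5/10) = 562341.3252
Difference: 14791083.8817 - 562341.3252 = 14228742.5565
L_source = 10 * log10(14228742.5565) = 71.53

71.53 dB


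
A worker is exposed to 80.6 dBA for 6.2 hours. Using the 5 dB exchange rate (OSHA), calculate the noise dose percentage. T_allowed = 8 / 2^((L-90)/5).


Given values:
  L = 80.6 dBA, T = 6.2 hours
Formula: T_allowed = 8 / 2^((L - 90) / 5)
Compute exponent: (80.6 - 90) / 5 = -1.88
Compute 2^(-1.88) = 0.271684
T_allowed = 8 / 0.271684 = 29.445974 hours
Dose = (T / T_allowed) * 100
Dose = (6.2 / 29.445974) * 100 = 21.06

21.06 %


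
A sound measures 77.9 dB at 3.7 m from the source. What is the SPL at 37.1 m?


Given values:
  SPL1 = 77.9 dB, r1 = 3.7 m, r2 = 37.1 m
Formula: SPL2 = SPL1 - 20 * log10(r2 / r1)
Compute ratio: r2 / r1 = 37.1 / 3.7 = 10.027
Compute log10: log10(10.027) = 1.001171
Compute drop: 20 * 1.001171 = 20.0234
SPL2 = 77.9 - 20.0234 = 57.88

57.88 dB


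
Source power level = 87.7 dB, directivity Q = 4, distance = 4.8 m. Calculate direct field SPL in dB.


Given values:
  Lw = 87.7 dB, Q = 4, r = 4.8 m
Formula: SPL = Lw + 10 * log10(Q / (4 * pi * r^2))
Compute 4 * pi * r^2 = 4 * pi * 4.8^2 = 289.5292
Compute Q / denom = 4 / 289.5292 = 0.01381553
Compute 10 * log10(0.01381553) = -18.5963
SPL = 87.7 + (-18.5963) = 69.1

69.1 dB


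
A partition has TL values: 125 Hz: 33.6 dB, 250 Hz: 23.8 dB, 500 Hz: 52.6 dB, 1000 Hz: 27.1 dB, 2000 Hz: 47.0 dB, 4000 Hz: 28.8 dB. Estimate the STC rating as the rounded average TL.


Given TL values at each frequency:
  125 Hz: 33.6 dB
  250 Hz: 23.8 dB
  500 Hz: 52.6 dB
  1000 Hz: 27.1 dB
  2000 Hz: 47.0 dB
  4000 Hz: 28.8 dB
Formula: STC ~ round(average of TL values)
Sum = 33.6 + 23.8 + 52.6 + 27.1 + 47.0 + 28.8 = 212.9
Average = 212.9 / 6 = 35.48
Rounded: 35

35


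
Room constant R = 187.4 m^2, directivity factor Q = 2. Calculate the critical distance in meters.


Given values:
  R = 187.4 m^2, Q = 2
Formula: d_c = 0.141 * sqrt(Q * R)
Compute Q * R = 2 * 187.4 = 374.8
Compute sqrt(374.8) = 19.3598
d_c = 0.141 * 19.3598 = 2.73

2.73 m


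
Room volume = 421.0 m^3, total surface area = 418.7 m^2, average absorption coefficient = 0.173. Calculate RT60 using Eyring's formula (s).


Given values:
  V = 421.0 m^3, S = 418.7 m^2, alpha = 0.173
Formula: RT60 = 0.161 * V / (-S * ln(1 - alpha))
Compute ln(1 - 0.173) = ln(0.827) = -0.189951
Denominator: -418.7 * -0.189951 = 79.5325
Numerator: 0.161 * 421.0 = 67.781
RT60 = 67.781 / 79.5325 = 0.852

0.852 s


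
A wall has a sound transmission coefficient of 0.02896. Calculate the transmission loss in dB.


Given values:
  tau = 0.02896
Formula: TL = 10 * log10(1 / tau)
Compute 1 / tau = 1 / 0.02896 = 34.5304
Compute log10(34.5304) = 1.538202
TL = 10 * 1.538202 = 15.38

15.38 dB


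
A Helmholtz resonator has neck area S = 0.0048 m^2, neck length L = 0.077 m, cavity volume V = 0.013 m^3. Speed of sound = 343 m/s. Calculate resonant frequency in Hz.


Given values:
  S = 0.0048 m^2, L = 0.077 m, V = 0.013 m^3, c = 343 m/s
Formula: f = (c / (2*pi)) * sqrt(S / (V * L))
Compute V * L = 0.013 * 0.077 = 0.001001
Compute S / (V * L) = 0.0048 / 0.001001 = 4.7952
Compute sqrt(4.7952) = 2.189795
Compute c / (2*pi) = 343 / 6.283185 = 54.590148
f = 54.590148 * 2.189795 = 119.54

119.54 Hz


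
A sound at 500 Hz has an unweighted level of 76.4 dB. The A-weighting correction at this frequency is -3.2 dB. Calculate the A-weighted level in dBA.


Given values:
  SPL = 76.4 dB
  A-weighting at 500 Hz = -3.2 dB
Formula: L_A = SPL + A_weight
L_A = 76.4 + (-3.2)
L_A = 73.2

73.2 dBA


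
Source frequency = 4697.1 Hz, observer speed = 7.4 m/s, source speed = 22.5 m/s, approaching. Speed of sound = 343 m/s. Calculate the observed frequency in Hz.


Given values:
  f_s = 4697.1 Hz, v_o = 7.4 m/s, v_s = 22.5 m/s
  Direction: approaching
Formula: f_o = f_s * (c + v_o) / (c - v_s)
Numerator: c + v_o = 343 + 7.4 = 350.4
Denominator: c - v_s = 343 - 22.5 = 320.5
f_o = 4697.1 * 350.4 / 320.5 = 5135.3

5135.3 Hz


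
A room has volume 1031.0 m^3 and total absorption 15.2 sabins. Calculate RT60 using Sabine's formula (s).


Given values:
  V = 1031.0 m^3
  A = 15.2 sabins
Formula: RT60 = 0.161 * V / A
Numerator: 0.161 * 1031.0 = 165.991
RT60 = 165.991 / 15.2 = 10.92

10.92 s


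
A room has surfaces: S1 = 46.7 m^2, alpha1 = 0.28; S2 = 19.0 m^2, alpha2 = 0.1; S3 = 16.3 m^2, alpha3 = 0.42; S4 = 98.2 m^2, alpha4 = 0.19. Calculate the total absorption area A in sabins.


Given surfaces:
  Surface 1: 46.7 * 0.28 = 13.076
  Surface 2: 19.0 * 0.1 = 1.9
  Surface 3: 16.3 * 0.42 = 6.846
  Surface 4: 98.2 * 0.19 = 18.658
Formula: A = sum(Si * alpha_i)
A = 13.076 + 1.9 + 6.846 + 18.658
A = 40.48

40.48 sabins


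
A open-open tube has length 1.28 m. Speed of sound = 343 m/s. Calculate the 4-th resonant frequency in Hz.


Given values:
  Tube type: open-open, L = 1.28 m, c = 343 m/s, n = 4
Formula: f_n = n * c / (2 * L)
Compute 2 * L = 2 * 1.28 = 2.56
f = 4 * 343 / 2.56
f = 535.94

535.94 Hz


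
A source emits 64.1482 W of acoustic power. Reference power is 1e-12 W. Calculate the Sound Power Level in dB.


Given values:
  W = 64.1482 W
  W_ref = 1e-12 W
Formula: SWL = 10 * log10(W / W_ref)
Compute ratio: W / W_ref = 64148200000000
Compute log10: log10(64148200000000) = 13.807184
Multiply: SWL = 10 * 13.807184 = 138.07

138.07 dB


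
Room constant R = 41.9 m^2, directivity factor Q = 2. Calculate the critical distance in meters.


Given values:
  R = 41.9 m^2, Q = 2
Formula: d_c = 0.141 * sqrt(Q * R)
Compute Q * R = 2 * 41.9 = 83.8
Compute sqrt(83.8) = 9.1542
d_c = 0.141 * 9.1542 = 1.291

1.291 m


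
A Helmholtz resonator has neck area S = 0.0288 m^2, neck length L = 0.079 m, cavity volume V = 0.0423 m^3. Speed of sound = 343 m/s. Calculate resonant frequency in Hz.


Given values:
  S = 0.0288 m^2, L = 0.079 m, V = 0.0423 m^3, c = 343 m/s
Formula: f = (c / (2*pi)) * sqrt(S / (V * L))
Compute V * L = 0.0423 * 0.079 = 0.0033417
Compute S / (V * L) = 0.0288 / 0.0033417 = 8.6184
Compute sqrt(8.6184) = 2.935711
Compute c / (2*pi) = 343 / 6.283185 = 54.590148
f = 54.590148 * 2.935711 = 160.26

160.26 Hz


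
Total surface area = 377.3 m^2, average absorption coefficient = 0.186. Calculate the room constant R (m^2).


Given values:
  S = 377.3 m^2, alpha = 0.186
Formula: R = S * alpha / (1 - alpha)
Numerator: 377.3 * 0.186 = 70.1778
Denominator: 1 - 0.186 = 0.814
R = 70.1778 / 0.814 = 86.21

86.21 m^2


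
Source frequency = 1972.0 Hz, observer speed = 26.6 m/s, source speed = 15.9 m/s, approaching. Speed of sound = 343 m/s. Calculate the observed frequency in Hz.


Given values:
  f_s = 1972.0 Hz, v_o = 26.6 m/s, v_s = 15.9 m/s
  Direction: approaching
Formula: f_o = f_s * (c + v_o) / (c - v_s)
Numerator: c + v_o = 343 + 26.6 = 369.6
Denominator: c - v_s = 343 - 15.9 = 327.1
f_o = 1972.0 * 369.6 / 327.1 = 2228.22

2228.22 Hz


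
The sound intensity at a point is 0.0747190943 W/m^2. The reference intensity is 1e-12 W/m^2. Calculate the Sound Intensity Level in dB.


Given values:
  I = 0.0747190943 W/m^2
  I_ref = 1e-12 W/m^2
Formula: SIL = 10 * log10(I / I_ref)
Compute ratio: I / I_ref = 74719094300
Compute log10: log10(74719094300) = 10.873432
Multiply: SIL = 10 * 10.873432 = 108.73

108.73 dB


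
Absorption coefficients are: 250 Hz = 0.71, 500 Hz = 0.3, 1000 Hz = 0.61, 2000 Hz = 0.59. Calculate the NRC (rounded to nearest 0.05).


Given values:
  a_250 = 0.71, a_500 = 0.3
  a_1000 = 0.61, a_2000 = 0.59
Formula: NRC = (a250 + a500 + a1000 + a2000) / 4
Sum = 0.71 + 0.3 + 0.61 + 0.59 = 2.21
NRC = 2.21 / 4 = 0.5525
Rounded to nearest 0.05: 0.55

0.55


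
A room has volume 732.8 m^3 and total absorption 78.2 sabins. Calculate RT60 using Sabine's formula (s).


Given values:
  V = 732.8 m^3
  A = 78.2 sabins
Formula: RT60 = 0.161 * V / A
Numerator: 0.161 * 732.8 = 117.9808
RT60 = 117.9808 / 78.2 = 1.509

1.509 s


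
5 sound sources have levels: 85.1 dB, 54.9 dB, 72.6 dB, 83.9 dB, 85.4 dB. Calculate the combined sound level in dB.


Formula: L_total = 10 * log10( sum(10^(Li/10)) )
  Source 1: 10^(85.1/10) = 323593656.9296
  Source 2: 10^(54.9/10) = 309029.5433
  Source 3: 10^(72.6/10) = 18197008.5861
  Source 4: 10^(83.9/10) = 245470891.5685
  Source 5: 10^(85.4/10) = 346736850.4525
Sum of linear values = 934307437.08
L_total = 10 * log10(934307437.08) = 89.7

89.7 dB


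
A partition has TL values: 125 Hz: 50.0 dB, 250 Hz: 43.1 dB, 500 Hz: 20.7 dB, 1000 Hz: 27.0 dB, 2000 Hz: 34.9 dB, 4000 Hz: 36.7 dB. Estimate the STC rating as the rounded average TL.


Given TL values at each frequency:
  125 Hz: 50.0 dB
  250 Hz: 43.1 dB
  500 Hz: 20.7 dB
  1000 Hz: 27.0 dB
  2000 Hz: 34.9 dB
  4000 Hz: 36.7 dB
Formula: STC ~ round(average of TL values)
Sum = 50.0 + 43.1 + 20.7 + 27.0 + 34.9 + 36.7 = 212.4
Average = 212.4 / 6 = 35.4
Rounded: 35

35


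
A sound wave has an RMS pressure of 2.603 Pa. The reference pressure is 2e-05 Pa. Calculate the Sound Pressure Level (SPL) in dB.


Given values:
  p = 2.603 Pa
  p_ref = 2e-05 Pa
Formula: SPL = 20 * log10(p / p_ref)
Compute ratio: p / p_ref = 2.603 / 2e-05 = 130150
Compute log10: log10(130150) = 5.114444
Multiply: SPL = 20 * 5.114444 = 102.29

102.29 dB


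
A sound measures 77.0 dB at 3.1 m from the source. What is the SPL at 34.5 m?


Given values:
  SPL1 = 77.0 dB, r1 = 3.1 m, r2 = 34.5 m
Formula: SPL2 = SPL1 - 20 * log10(r2 / r1)
Compute ratio: r2 / r1 = 34.5 / 3.1 = 11.129
Compute log10: log10(11.129) = 1.046456
Compute drop: 20 * 1.046456 = 20.9291
SPL2 = 77.0 - 20.9291 = 56.07

56.07 dB


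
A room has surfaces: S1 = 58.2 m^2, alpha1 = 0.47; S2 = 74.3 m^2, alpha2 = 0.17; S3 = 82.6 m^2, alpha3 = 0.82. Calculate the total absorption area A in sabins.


Given surfaces:
  Surface 1: 58.2 * 0.47 = 27.354
  Surface 2: 74.3 * 0.17 = 12.631
  Surface 3: 82.6 * 0.82 = 67.732
Formula: A = sum(Si * alpha_i)
A = 27.354 + 12.631 + 67.732
A = 107.72

107.72 sabins


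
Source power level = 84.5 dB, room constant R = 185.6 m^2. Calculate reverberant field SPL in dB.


Given values:
  Lw = 84.5 dB, R = 185.6 m^2
Formula: SPL = Lw + 10 * log10(4 / R)
Compute 4 / R = 4 / 185.6 = 0.021552
Compute 10 * log10(0.021552) = -16.6651
SPL = 84.5 + (-16.6651) = 67.83

67.83 dB


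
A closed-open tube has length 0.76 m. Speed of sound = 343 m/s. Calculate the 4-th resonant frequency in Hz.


Given values:
  Tube type: closed-open, L = 0.76 m, c = 343 m/s, n = 4
Formula: f_n = (2n - 1) * c / (4 * L)
Compute 2n - 1 = 2*4 - 1 = 7
Compute 4 * L = 4 * 0.76 = 3.04
f = 7 * 343 / 3.04
f = 789.8

789.8 Hz


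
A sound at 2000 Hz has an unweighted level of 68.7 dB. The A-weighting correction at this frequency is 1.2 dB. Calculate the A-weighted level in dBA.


Given values:
  SPL = 68.7 dB
  A-weighting at 2000 Hz = 1.2 dB
Formula: L_A = SPL + A_weight
L_A = 68.7 + (1.2)
L_A = 69.9

69.9 dBA


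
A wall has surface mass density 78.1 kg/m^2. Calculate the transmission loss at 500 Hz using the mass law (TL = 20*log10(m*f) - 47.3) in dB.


Given values:
  m = 78.1 kg/m^2, f = 500 Hz
Formula: TL = 20 * log10(m * f) - 47.3
Compute m * f = 78.1 * 500 = 39050.0
Compute log10(39050.0) = 4.591621
Compute 20 * 4.591621 = 91.8324
TL = 91.8324 - 47.3 = 44.53

44.53 dB


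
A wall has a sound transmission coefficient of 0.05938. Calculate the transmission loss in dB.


Given values:
  tau = 0.05938
Formula: TL = 10 * log10(1 / tau)
Compute 1 / tau = 1 / 0.05938 = 16.8407
Compute log10(16.8407) = 1.22636
TL = 10 * 1.22636 = 12.26

12.26 dB


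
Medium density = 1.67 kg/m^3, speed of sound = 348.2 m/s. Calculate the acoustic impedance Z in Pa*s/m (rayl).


Given values:
  rho = 1.67 kg/m^3
  c = 348.2 m/s
Formula: Z = rho * c
Z = 1.67 * 348.2
Z = 581.49

581.49 rayl


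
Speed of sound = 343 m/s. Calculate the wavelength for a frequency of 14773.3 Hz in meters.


Given values:
  c = 343 m/s, f = 14773.3 Hz
Formula: lambda = c / f
lambda = 343 / 14773.3
lambda = 0.0232

0.0232 m


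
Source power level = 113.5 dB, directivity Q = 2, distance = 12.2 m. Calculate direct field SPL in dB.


Given values:
  Lw = 113.5 dB, Q = 2, r = 12.2 m
Formula: SPL = Lw + 10 * log10(Q / (4 * pi * r^2))
Compute 4 * pi * r^2 = 4 * pi * 12.2^2 = 1870.3786
Compute Q / denom = 2 / 1870.3786 = 0.0010693
Compute 10 * log10(0.0010693) = -29.709
SPL = 113.5 + (-29.709) = 83.79

83.79 dB


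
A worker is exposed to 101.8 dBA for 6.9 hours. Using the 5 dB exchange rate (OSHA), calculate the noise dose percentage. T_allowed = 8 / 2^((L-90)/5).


Given values:
  L = 101.8 dBA, T = 6.9 hours
Formula: T_allowed = 8 / 2^((L - 90) / 5)
Compute exponent: (101.8 - 90) / 5 = 2.36
Compute 2^(2.36) = 5.133704
T_allowed = 8 / 5.133704 = 1.558329 hours
Dose = (T / T_allowed) * 100
Dose = (6.9 / 1.558329) * 100 = 442.78

442.78 %


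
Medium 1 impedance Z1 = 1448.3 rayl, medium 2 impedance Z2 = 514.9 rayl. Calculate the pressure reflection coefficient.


Given values:
  Z1 = 1448.3 rayl, Z2 = 514.9 rayl
Formula: R = (Z2 - Z1) / (Z2 + Z1)
Numerator: Z2 - Z1 = 514.9 - 1448.3 = -933.4
Denominator: Z2 + Z1 = 514.9 + 1448.3 = 1963.2
R = -933.4 / 1963.2 = -0.4754

-0.4754


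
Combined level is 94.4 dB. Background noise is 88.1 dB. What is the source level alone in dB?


Given values:
  L_total = 94.4 dB, L_bg = 88.1 dB
Formula: L_source = 10 * log10(10^(L_total/10) - 10^(L_bg/10))
Convert to linear:
  10^(94.4/10) = 2754228703.3382
  10^(88.1/10) = 645654229.0347
Difference: 2754228703.3382 - 645654229.0347 = 2108574474.3035
L_source = 10 * log10(2108574474.3035) = 93.24

93.24 dB


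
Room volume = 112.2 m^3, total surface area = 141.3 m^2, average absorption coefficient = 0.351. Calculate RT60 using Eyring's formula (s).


Given values:
  V = 112.2 m^3, S = 141.3 m^2, alpha = 0.351
Formula: RT60 = 0.161 * V / (-S * ln(1 - alpha))
Compute ln(1 - 0.351) = ln(0.649) = -0.432323
Denominator: -141.3 * -0.432323 = 61.0872
Numerator: 0.161 * 112.2 = 18.0642
RT60 = 18.0642 / 61.0872 = 0.296

0.296 s


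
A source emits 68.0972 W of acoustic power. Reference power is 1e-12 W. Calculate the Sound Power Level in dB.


Given values:
  W = 68.0972 W
  W_ref = 1e-12 W
Formula: SWL = 10 * log10(W / W_ref)
Compute ratio: W / W_ref = 68097200000000
Compute log10: log10(68097200000000) = 13.833129
Multiply: SWL = 10 * 13.833129 = 138.33

138.33 dB


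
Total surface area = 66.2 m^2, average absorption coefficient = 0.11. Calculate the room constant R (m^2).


Given values:
  S = 66.2 m^2, alpha = 0.11
Formula: R = S * alpha / (1 - alpha)
Numerator: 66.2 * 0.11 = 7.282
Denominator: 1 - 0.11 = 0.89
R = 7.282 / 0.89 = 8.18

8.18 m^2


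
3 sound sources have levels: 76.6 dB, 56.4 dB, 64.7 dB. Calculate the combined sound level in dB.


Formula: L_total = 10 * log10( sum(10^(Li/10)) )
  Source 1: 10^(76.6/10) = 45708818.9615
  Source 2: 10^(56.4/10) = 436515.8322
  Source 3: 10^(64.7/10) = 2951209.2267
Sum of linear values = 49096544.0204
L_total = 10 * log10(49096544.0204) = 76.91

76.91 dB


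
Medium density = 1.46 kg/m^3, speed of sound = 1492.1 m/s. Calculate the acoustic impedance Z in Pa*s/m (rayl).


Given values:
  rho = 1.46 kg/m^3
  c = 1492.1 m/s
Formula: Z = rho * c
Z = 1.46 * 1492.1
Z = 2178.47

2178.47 rayl


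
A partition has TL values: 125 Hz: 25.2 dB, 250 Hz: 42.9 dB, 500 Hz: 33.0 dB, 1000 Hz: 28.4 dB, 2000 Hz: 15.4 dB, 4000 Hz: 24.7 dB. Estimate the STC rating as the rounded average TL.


Given TL values at each frequency:
  125 Hz: 25.2 dB
  250 Hz: 42.9 dB
  500 Hz: 33.0 dB
  1000 Hz: 28.4 dB
  2000 Hz: 15.4 dB
  4000 Hz: 24.7 dB
Formula: STC ~ round(average of TL values)
Sum = 25.2 + 42.9 + 33.0 + 28.4 + 15.4 + 24.7 = 169.6
Average = 169.6 / 6 = 28.27
Rounded: 28

28


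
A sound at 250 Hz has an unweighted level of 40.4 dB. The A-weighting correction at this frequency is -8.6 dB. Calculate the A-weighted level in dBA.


Given values:
  SPL = 40.4 dB
  A-weighting at 250 Hz = -8.6 dB
Formula: L_A = SPL + A_weight
L_A = 40.4 + (-8.6)
L_A = 31.8

31.8 dBA


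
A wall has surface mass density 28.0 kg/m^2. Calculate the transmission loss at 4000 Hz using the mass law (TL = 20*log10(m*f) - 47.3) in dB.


Given values:
  m = 28.0 kg/m^2, f = 4000 Hz
Formula: TL = 20 * log10(m * f) - 47.3
Compute m * f = 28.0 * 4000 = 112000.0
Compute log10(112000.0) = 5.049218
Compute 20 * 5.049218 = 100.9844
TL = 100.9844 - 47.3 = 53.68

53.68 dB


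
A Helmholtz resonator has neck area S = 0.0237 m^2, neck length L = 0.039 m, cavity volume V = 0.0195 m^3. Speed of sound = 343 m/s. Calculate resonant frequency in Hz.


Given values:
  S = 0.0237 m^2, L = 0.039 m, V = 0.0195 m^3, c = 343 m/s
Formula: f = (c / (2*pi)) * sqrt(S / (V * L))
Compute V * L = 0.0195 * 0.039 = 0.0007605
Compute S / (V * L) = 0.0237 / 0.0007605 = 31.1637
Compute sqrt(31.1637) = 5.582446
Compute c / (2*pi) = 343 / 6.283185 = 54.590148
f = 54.590148 * 5.582446 = 304.75

304.75 Hz


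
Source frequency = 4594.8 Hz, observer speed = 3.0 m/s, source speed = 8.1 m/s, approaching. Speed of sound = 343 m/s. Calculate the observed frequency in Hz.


Given values:
  f_s = 4594.8 Hz, v_o = 3.0 m/s, v_s = 8.1 m/s
  Direction: approaching
Formula: f_o = f_s * (c + v_o) / (c - v_s)
Numerator: c + v_o = 343 + 3.0 = 346.0
Denominator: c - v_s = 343 - 8.1 = 334.9
f_o = 4594.8 * 346.0 / 334.9 = 4747.09

4747.09 Hz


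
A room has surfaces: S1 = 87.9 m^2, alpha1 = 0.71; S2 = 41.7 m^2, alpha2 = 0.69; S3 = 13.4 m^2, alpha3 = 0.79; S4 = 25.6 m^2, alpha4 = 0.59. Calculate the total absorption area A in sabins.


Given surfaces:
  Surface 1: 87.9 * 0.71 = 62.409
  Surface 2: 41.7 * 0.69 = 28.773
  Surface 3: 13.4 * 0.79 = 10.586
  Surface 4: 25.6 * 0.59 = 15.104
Formula: A = sum(Si * alpha_i)
A = 62.409 + 28.773 + 10.586 + 15.104
A = 116.87

116.87 sabins


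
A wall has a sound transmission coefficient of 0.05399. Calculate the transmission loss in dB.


Given values:
  tau = 0.05399
Formula: TL = 10 * log10(1 / tau)
Compute 1 / tau = 1 / 0.05399 = 18.5219
Compute log10(18.5219) = 1.267686
TL = 10 * 1.267686 = 12.68

12.68 dB


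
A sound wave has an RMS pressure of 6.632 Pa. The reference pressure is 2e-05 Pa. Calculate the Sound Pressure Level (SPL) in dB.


Given values:
  p = 6.632 Pa
  p_ref = 2e-05 Pa
Formula: SPL = 20 * log10(p / p_ref)
Compute ratio: p / p_ref = 6.632 / 2e-05 = 331600
Compute log10: log10(331600) = 5.520615
Multiply: SPL = 20 * 5.520615 = 110.41

110.41 dB


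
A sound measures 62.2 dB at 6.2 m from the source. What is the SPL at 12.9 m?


Given values:
  SPL1 = 62.2 dB, r1 = 6.2 m, r2 = 12.9 m
Formula: SPL2 = SPL1 - 20 * log10(r2 / r1)
Compute ratio: r2 / r1 = 12.9 / 6.2 = 2.0806
Compute log10: log10(2.0806) = 0.318189
Compute drop: 20 * 0.318189 = 6.3638
SPL2 = 62.2 - 6.3638 = 55.84

55.84 dB


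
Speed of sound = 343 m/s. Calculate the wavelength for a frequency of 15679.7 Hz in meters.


Given values:
  c = 343 m/s, f = 15679.7 Hz
Formula: lambda = c / f
lambda = 343 / 15679.7
lambda = 0.0219

0.0219 m


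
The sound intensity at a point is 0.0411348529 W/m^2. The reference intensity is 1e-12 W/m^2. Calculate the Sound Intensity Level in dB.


Given values:
  I = 0.0411348529 W/m^2
  I_ref = 1e-12 W/m^2
Formula: SIL = 10 * log10(I / I_ref)
Compute ratio: I / I_ref = 41134852900
Compute log10: log10(41134852900) = 10.61421
Multiply: SIL = 10 * 10.61421 = 106.14

106.14 dB


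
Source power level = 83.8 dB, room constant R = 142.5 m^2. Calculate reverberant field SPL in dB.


Given values:
  Lw = 83.8 dB, R = 142.5 m^2
Formula: SPL = Lw + 10 * log10(4 / R)
Compute 4 / R = 4 / 142.5 = 0.02807
Compute 10 * log10(0.02807) = -15.5176
SPL = 83.8 + (-15.5176) = 68.28

68.28 dB


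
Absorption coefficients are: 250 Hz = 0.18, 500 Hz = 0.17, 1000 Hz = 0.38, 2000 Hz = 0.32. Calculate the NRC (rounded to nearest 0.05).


Given values:
  a_250 = 0.18, a_500 = 0.17
  a_1000 = 0.38, a_2000 = 0.32
Formula: NRC = (a250 + a500 + a1000 + a2000) / 4
Sum = 0.18 + 0.17 + 0.38 + 0.32 = 1.05
NRC = 1.05 / 4 = 0.2625
Rounded to nearest 0.05: 0.25

0.25


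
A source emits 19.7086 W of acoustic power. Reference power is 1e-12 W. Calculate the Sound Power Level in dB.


Given values:
  W = 19.7086 W
  W_ref = 1e-12 W
Formula: SWL = 10 * log10(W / W_ref)
Compute ratio: W / W_ref = 19708600000000
Compute log10: log10(19708600000000) = 13.294656
Multiply: SWL = 10 * 13.294656 = 132.95

132.95 dB


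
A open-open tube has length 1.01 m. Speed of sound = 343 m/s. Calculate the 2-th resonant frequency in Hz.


Given values:
  Tube type: open-open, L = 1.01 m, c = 343 m/s, n = 2
Formula: f_n = n * c / (2 * L)
Compute 2 * L = 2 * 1.01 = 2.02
f = 2 * 343 / 2.02
f = 339.6

339.6 Hz


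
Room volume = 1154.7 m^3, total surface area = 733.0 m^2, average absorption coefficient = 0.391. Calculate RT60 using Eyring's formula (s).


Given values:
  V = 1154.7 m^3, S = 733.0 m^2, alpha = 0.391
Formula: RT60 = 0.161 * V / (-S * ln(1 - alpha))
Compute ln(1 - 0.391) = ln(0.609) = -0.495937
Denominator: -733.0 * -0.495937 = 363.5218
Numerator: 0.161 * 1154.7 = 185.9067
RT60 = 185.9067 / 363.5218 = 0.511

0.511 s


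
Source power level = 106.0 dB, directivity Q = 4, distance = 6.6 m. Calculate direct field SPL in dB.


Given values:
  Lw = 106.0 dB, Q = 4, r = 6.6 m
Formula: SPL = Lw + 10 * log10(Q / (4 * pi * r^2))
Compute 4 * pi * r^2 = 4 * pi * 6.6^2 = 547.3911
Compute Q / denom = 4 / 547.3911 = 0.00730739
Compute 10 * log10(0.00730739) = -21.3624
SPL = 106.0 + (-21.3624) = 84.64

84.64 dB


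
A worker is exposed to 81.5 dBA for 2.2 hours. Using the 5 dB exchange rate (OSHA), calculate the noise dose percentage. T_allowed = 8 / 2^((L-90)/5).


Given values:
  L = 81.5 dBA, T = 2.2 hours
Formula: T_allowed = 8 / 2^((L - 90) / 5)
Compute exponent: (81.5 - 90) / 5 = -1.7
Compute 2^(-1.7) = 0.307786
T_allowed = 8 / 0.307786 = 25.992085 hours
Dose = (T / T_allowed) * 100
Dose = (2.2 / 25.992085) * 100 = 8.46

8.46 %


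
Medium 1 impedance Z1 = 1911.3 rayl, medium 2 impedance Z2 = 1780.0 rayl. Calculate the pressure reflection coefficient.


Given values:
  Z1 = 1911.3 rayl, Z2 = 1780.0 rayl
Formula: R = (Z2 - Z1) / (Z2 + Z1)
Numerator: Z2 - Z1 = 1780.0 - 1911.3 = -131.3
Denominator: Z2 + Z1 = 1780.0 + 1911.3 = 3691.3
R = -131.3 / 3691.3 = -0.0356

-0.0356


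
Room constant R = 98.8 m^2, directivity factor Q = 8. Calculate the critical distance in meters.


Given values:
  R = 98.8 m^2, Q = 8
Formula: d_c = 0.141 * sqrt(Q * R)
Compute Q * R = 8 * 98.8 = 790.4
Compute sqrt(790.4) = 28.1141
d_c = 0.141 * 28.1141 = 3.964

3.964 m


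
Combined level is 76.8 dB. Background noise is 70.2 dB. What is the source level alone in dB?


Given values:
  L_total = 76.8 dB, L_bg = 70.2 dB
Formula: L_source = 10 * log10(10^(L_total/10) - 10^(L_bg/10))
Convert to linear:
  10^(76.8/10) = 47863009.2323
  10^(70.2/10) = 10471285.4805
Difference: 47863009.2323 - 10471285.4805 = 37391723.7518
L_source = 10 * log10(37391723.7518) = 75.73

75.73 dB


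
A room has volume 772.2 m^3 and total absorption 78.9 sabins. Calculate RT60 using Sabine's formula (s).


Given values:
  V = 772.2 m^3
  A = 78.9 sabins
Formula: RT60 = 0.161 * V / A
Numerator: 0.161 * 772.2 = 124.3242
RT60 = 124.3242 / 78.9 = 1.576

1.576 s


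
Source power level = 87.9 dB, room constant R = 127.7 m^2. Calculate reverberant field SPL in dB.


Given values:
  Lw = 87.9 dB, R = 127.7 m^2
Formula: SPL = Lw + 10 * log10(4 / R)
Compute 4 / R = 4 / 127.7 = 0.031323
Compute 10 * log10(0.031323) = -15.0414
SPL = 87.9 + (-15.0414) = 72.86

72.86 dB


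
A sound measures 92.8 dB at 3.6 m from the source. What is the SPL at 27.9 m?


Given values:
  SPL1 = 92.8 dB, r1 = 3.6 m, r2 = 27.9 m
Formula: SPL2 = SPL1 - 20 * log10(r2 / r1)
Compute ratio: r2 / r1 = 27.9 / 3.6 = 7.75
Compute log10: log10(7.75) = 0.889302
Compute drop: 20 * 0.889302 = 17.786
SPL2 = 92.8 - 17.786 = 75.01

75.01 dB


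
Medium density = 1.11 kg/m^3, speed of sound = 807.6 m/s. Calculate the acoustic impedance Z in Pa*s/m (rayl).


Given values:
  rho = 1.11 kg/m^3
  c = 807.6 m/s
Formula: Z = rho * c
Z = 1.11 * 807.6
Z = 896.44

896.44 rayl
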